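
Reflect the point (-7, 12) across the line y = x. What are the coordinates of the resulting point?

Reflection across line y = x: (-7, 12) → (12, -7)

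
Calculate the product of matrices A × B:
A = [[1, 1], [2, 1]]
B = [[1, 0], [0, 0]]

Matrix multiplication:
C[0][0] = 1×1 + 1×0 = 1
C[0][1] = 1×0 + 1×0 = 0
C[1][0] = 2×1 + 1×0 = 2
C[1][1] = 2×0 + 1×0 = 0
Result: [[1, 0], [2, 0]]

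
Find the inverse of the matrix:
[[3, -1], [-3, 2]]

For [[a,b],[c,d]], inverse = (1/det)·[[d,-b],[-c,a]]
det = (3)(2) - (-1)(-3) = 6 - 3 = 3
Inverse = (1/3)·[[2, 1], [3, 3]]
= [[2/3, 1/3], [1, 1]]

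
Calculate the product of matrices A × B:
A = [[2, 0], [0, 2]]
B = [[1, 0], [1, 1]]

Matrix multiplication:
C[0][0] = 2×1 + 0×1 = 2
C[0][1] = 2×0 + 0×1 = 0
C[1][0] = 0×1 + 2×1 = 2
C[1][1] = 0×0 + 2×1 = 2
Result: [[2, 0], [2, 2]]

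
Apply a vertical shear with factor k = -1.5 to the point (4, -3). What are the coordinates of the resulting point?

Shear matrix for vertical shear with factor k = -1.5:
[[1, 0], [-1.50, 1]]
Result: (4, -3) → (4, -9)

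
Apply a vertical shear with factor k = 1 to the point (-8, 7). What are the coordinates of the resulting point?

Shear matrix for vertical shear with factor k = 1:
[[1, 0], [1, 1]]
Result: (-8, 7) → (-8, -1)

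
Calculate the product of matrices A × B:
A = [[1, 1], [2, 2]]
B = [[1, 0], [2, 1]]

Matrix multiplication:
C[0][0] = 1×1 + 1×2 = 3
C[0][1] = 1×0 + 1×1 = 1
C[1][0] = 2×1 + 2×2 = 6
C[1][1] = 2×0 + 2×1 = 2
Result: [[3, 1], [6, 2]]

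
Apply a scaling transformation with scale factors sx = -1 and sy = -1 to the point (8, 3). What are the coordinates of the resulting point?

Scaling matrix:
[[-1, 0], [0, -1]]
Result: (8 × -1, 3 × -1) = (-8, -3)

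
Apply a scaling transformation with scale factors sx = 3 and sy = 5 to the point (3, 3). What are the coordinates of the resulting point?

Scaling matrix:
[[3, 0], [0, 5]]
Result: (3 × 3, 3 × 5) = (9, 15)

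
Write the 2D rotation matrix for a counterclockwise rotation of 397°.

Rotation matrix formula: [[cos θ, -sin θ], [sin θ, cos θ]]
For θ = 397°:
cos(397°) = 0.7986
sin(397°) = 0.6018
Result: [[0.7986, -0.6018], [0.6018, 0.7986]]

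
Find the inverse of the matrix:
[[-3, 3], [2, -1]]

For [[a,b],[c,d]], inverse = (1/det)·[[d,-b],[-c,a]]
det = (-3)(-1) - (3)(2) = 3 - 6 = -3
Inverse = (1/-3)·[[-1, -3], [-2, -3]]
= [[1/3, 1], [2/3, 1]]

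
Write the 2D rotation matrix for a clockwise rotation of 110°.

Rotation matrix formula: [[cos θ, -sin θ], [sin θ, cos θ]]
A clockwise rotation by 110° is equivalent to a counterclockwise rotation by -110°.
For θ = -110°:
cos(-110°) = -0.3420
sin(-110°) = -0.9397
Result: [[-0.3420, 0.9397], [-0.9397, -0.3420]]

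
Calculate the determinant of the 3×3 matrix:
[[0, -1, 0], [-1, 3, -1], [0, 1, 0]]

Expansion along first row:
det = 0·det([[3,-1],[1,0]]) - -1·det([[-1,-1],[0,0]]) + 0·det([[-1,3],[0,1]])
    = 0·(3·0 - -1·1) - -1·(-1·0 - -1·0) + 0·(-1·1 - 3·0)
    = 0·1 - -1·0 + 0·-1
    = 0 + 0 + 0 = 0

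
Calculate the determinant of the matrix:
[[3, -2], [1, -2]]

For a 2×2 matrix [[a, b], [c, d]], det = ad - bc
det = (3)(-2) - (-2)(1) = -6 - -2 = -4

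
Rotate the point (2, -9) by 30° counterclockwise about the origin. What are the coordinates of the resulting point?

Rotation matrix for 30°: [[cos 30°, -sin 30°], [sin 30°, cos 30°]] ≈ [[0.866025, -0.500000], [0.500000, 0.866025]]
[[0.866025, -0.500000], [0.500000, 0.866025]] × [2, -9]ᵀ ≈ [6.2321, -6.7942]ᵀ
Result: (6.2321, -6.7942)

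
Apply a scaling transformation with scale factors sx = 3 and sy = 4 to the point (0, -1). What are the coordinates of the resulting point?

Scaling matrix:
[[3, 0], [0, 4]]
Result: (0 × 3, -1 × 4) = (0, -4)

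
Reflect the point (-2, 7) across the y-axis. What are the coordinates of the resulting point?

Reflection across y-axis: (-2, 7) → (2, 7)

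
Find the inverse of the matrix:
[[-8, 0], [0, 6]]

For [[a,b],[c,d]], inverse = (1/det)·[[d,-b],[-c,a]]
det = (-8)(6) - (0)(0) = -48 - 0 = -48
Inverse = (1/-48)·[[6, 0], [0, -8]]
= [[-1/8, 0], [0, 1/6]]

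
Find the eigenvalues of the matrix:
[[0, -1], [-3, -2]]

Characteristic equation: det(A - λI) = 0
λ² - (trace)λ + (det) = 0
trace = 0 + -2 = -2, det = (0)(-2) - (-1)(-3) = -3
λ² - (-2)λ + (-3) = 0
λ = (-2 ± √((-2)² - 4·(-3))) / 2 = (-2 ± √16) / 2
Solving: λ = -3, 1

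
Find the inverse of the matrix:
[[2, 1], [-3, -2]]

For [[a,b],[c,d]], inverse = (1/det)·[[d,-b],[-c,a]]
det = (2)(-2) - (1)(-3) = -4 - -3 = -1
Inverse = (1/-1)·[[-2, -1], [3, 2]]
= [[2, 1], [-3, -2]]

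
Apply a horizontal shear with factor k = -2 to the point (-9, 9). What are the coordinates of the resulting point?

Shear matrix for horizontal shear with factor k = -2:
[[1, -2], [0, 1]]
Result: (-9, 9) → (-27, 9)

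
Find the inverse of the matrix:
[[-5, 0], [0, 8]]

For [[a,b],[c,d]], inverse = (1/det)·[[d,-b],[-c,a]]
det = (-5)(8) - (0)(0) = -40 - 0 = -40
Inverse = (1/-40)·[[8, 0], [0, -5]]
= [[-1/5, 0], [0, 1/8]]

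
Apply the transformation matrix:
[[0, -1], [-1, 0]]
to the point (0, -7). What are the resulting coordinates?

Matrix multiplication:
[[0, -1], [-1, 0]] × [0, -7]ᵀ
= [(0)(0) + (-1)(-7), (-1)(0) + (0)(-7)]ᵀ
= [7, 0]ᵀ
Result: (7, 0)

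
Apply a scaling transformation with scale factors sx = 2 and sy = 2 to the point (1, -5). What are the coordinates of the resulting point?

Scaling matrix:
[[2, 0], [0, 2]]
Result: (1 × 2, -5 × 2) = (2, -10)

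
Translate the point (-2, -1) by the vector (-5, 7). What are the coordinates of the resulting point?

Translation by (-5, 7) (homogeneous matrix [[1, 0, -5], [0, 1, 7], [0, 0, 1]]):
x' = -2 + -5 = -7
y' = -1 + 7 = 6
Result: (-7, 6)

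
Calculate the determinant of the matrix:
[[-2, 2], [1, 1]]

For a 2×2 matrix [[a, b], [c, d]], det = ad - bc
det = (-2)(1) - (2)(1) = -2 - 2 = -4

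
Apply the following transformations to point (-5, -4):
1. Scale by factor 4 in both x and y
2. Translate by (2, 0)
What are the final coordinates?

Step 1: Scale (-5, -4) by 4 → (-20, -16)
Step 2: Translate by (2, 0) → (-18, -16)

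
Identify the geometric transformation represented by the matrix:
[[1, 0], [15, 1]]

This matrix represents: vertical shear with factor 15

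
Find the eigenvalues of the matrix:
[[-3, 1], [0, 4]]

Characteristic equation: det(A - λI) = 0
λ² - (trace)λ + (det) = 0
trace = -3 + 4 = 1, det = (-3)(4) - (1)(0) = -12
λ² - (1)λ + (-12) = 0
λ = (1 ± √((1)² - 4·(-12))) / 2 = (1 ± √49) / 2
Solving: λ = -3, 4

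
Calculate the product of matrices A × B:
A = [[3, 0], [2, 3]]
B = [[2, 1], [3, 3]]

Matrix multiplication:
C[0][0] = 3×2 + 0×3 = 6
C[0][1] = 3×1 + 0×3 = 3
C[1][0] = 2×2 + 3×3 = 13
C[1][1] = 2×1 + 3×3 = 11
Result: [[6, 3], [13, 11]]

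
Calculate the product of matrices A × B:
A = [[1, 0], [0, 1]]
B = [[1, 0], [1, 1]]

Matrix multiplication:
C[0][0] = 1×1 + 0×1 = 1
C[0][1] = 1×0 + 0×1 = 0
C[1][0] = 0×1 + 1×1 = 1
C[1][1] = 0×0 + 1×1 = 1
Result: [[1, 0], [1, 1]]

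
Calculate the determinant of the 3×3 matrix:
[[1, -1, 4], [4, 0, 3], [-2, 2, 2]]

Expansion along first row:
det = 1·det([[0,3],[2,2]]) - -1·det([[4,3],[-2,2]]) + 4·det([[4,0],[-2,2]])
    = 1·(0·2 - 3·2) - -1·(4·2 - 3·-2) + 4·(4·2 - 0·-2)
    = 1·-6 - -1·14 + 4·8
    = -6 + 14 + 32 = 40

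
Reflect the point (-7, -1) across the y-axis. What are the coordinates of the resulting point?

Reflection across y-axis: (-7, -1) → (7, -1)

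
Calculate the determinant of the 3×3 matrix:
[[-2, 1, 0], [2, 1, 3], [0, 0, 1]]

Expansion along first row:
det = -2·det([[1,3],[0,1]]) - 1·det([[2,3],[0,1]]) + 0·det([[2,1],[0,0]])
    = -2·(1·1 - 3·0) - 1·(2·1 - 3·0) + 0·(2·0 - 1·0)
    = -2·1 - 1·2 + 0·0
    = -2 + -2 + 0 = -4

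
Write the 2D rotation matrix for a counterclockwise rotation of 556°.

Rotation matrix formula: [[cos θ, -sin θ], [sin θ, cos θ]]
For θ = 556°:
cos(556°) = -0.9613
sin(556°) = -0.2756
Result: [[-0.9613, 0.2756], [-0.2756, -0.9613]]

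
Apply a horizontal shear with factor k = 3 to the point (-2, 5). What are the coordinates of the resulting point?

Shear matrix for horizontal shear with factor k = 3:
[[1, 3], [0, 1]]
Result: (-2, 5) → (13, 5)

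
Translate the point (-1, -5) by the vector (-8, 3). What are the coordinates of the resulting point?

Translation by (-8, 3) (homogeneous matrix [[1, 0, -8], [0, 1, 3], [0, 0, 1]]):
x' = -1 + -8 = -9
y' = -5 + 3 = -2
Result: (-9, -2)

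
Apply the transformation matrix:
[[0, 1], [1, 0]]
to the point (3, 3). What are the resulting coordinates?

Matrix multiplication:
[[0, 1], [1, 0]] × [3, 3]ᵀ
= [(0)(3) + (1)(3), (1)(3) + (0)(3)]ᵀ
= [3, 3]ᵀ
Result: (3, 3)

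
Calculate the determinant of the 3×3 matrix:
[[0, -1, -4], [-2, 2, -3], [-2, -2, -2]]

Expansion along first row:
det = 0·det([[2,-3],[-2,-2]]) - -1·det([[-2,-3],[-2,-2]]) + -4·det([[-2,2],[-2,-2]])
    = 0·(2·-2 - -3·-2) - -1·(-2·-2 - -3·-2) + -4·(-2·-2 - 2·-2)
    = 0·-10 - -1·-2 + -4·8
    = 0 + -2 + -32 = -34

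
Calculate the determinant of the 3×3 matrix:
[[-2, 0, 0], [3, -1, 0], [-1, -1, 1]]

Expansion along first row:
det = -2·det([[-1,0],[-1,1]]) - 0·det([[3,0],[-1,1]]) + 0·det([[3,-1],[-1,-1]])
    = -2·(-1·1 - 0·-1) - 0·(3·1 - 0·-1) + 0·(3·-1 - -1·-1)
    = -2·-1 - 0·3 + 0·-4
    = 2 + 0 + 0 = 2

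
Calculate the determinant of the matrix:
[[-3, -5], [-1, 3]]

For a 2×2 matrix [[a, b], [c, d]], det = ad - bc
det = (-3)(3) - (-5)(-1) = -9 - 5 = -14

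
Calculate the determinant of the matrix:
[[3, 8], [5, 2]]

For a 2×2 matrix [[a, b], [c, d]], det = ad - bc
det = (3)(2) - (8)(5) = 6 - 40 = -34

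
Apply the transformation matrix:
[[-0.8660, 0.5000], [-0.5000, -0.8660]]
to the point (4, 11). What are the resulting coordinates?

Matrix multiplication:
[[-0.8660, 0.5000], [-0.5000, -0.8660]] × [4, 11]ᵀ
= [(-0.8660)(4) + (0.5000)(11), (-0.5000)(4) + (-0.8660)(11)]ᵀ
= [2.0360, -11.5260]ᵀ
Result: (2.0360, -11.5260)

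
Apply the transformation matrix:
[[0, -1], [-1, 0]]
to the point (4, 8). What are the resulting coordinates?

Matrix multiplication:
[[0, -1], [-1, 0]] × [4, 8]ᵀ
= [(0)(4) + (-1)(8), (-1)(4) + (0)(8)]ᵀ
= [-8, -4]ᵀ
Result: (-8, -4)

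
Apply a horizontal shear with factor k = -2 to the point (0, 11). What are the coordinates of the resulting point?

Shear matrix for horizontal shear with factor k = -2:
[[1, -2], [0, 1]]
Result: (0, 11) → (-22, 11)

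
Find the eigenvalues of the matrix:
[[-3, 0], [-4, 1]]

Characteristic equation: det(A - λI) = 0
λ² - (trace)λ + (det) = 0
trace = -3 + 1 = -2, det = (-3)(1) - (0)(-4) = -3
λ² - (-2)λ + (-3) = 0
λ = (-2 ± √((-2)² - 4·(-3))) / 2 = (-2 ± √16) / 2
Solving: λ = -3, 1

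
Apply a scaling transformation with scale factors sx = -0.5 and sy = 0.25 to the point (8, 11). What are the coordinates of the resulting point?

Scaling matrix:
[[-0.50, 0], [0, 0.25]]
Result: (8 × -0.5, 11 × 0.25) = (-4, 2.75)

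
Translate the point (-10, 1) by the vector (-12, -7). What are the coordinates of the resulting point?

Translation by (-12, -7) (homogeneous matrix [[1, 0, -12], [0, 1, -7], [0, 0, 1]]):
x' = -10 + -12 = -22
y' = 1 + -7 = -6
Result: (-22, -6)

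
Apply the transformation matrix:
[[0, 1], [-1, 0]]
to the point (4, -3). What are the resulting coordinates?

Matrix multiplication:
[[0, 1], [-1, 0]] × [4, -3]ᵀ
= [(0)(4) + (1)(-3), (-1)(4) + (0)(-3)]ᵀ
= [-3, -4]ᵀ
Result: (-3, -4)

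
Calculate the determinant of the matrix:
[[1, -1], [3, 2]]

For a 2×2 matrix [[a, b], [c, d]], det = ad - bc
det = (1)(2) - (-1)(3) = 2 - -3 = 5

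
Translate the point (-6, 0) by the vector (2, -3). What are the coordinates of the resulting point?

Translation by (2, -3) (homogeneous matrix [[1, 0, 2], [0, 1, -3], [0, 0, 1]]):
x' = -6 + 2 = -4
y' = 0 + -3 = -3
Result: (-4, -3)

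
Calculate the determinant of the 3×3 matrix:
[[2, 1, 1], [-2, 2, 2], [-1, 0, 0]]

Expansion along first row:
det = 2·det([[2,2],[0,0]]) - 1·det([[-2,2],[-1,0]]) + 1·det([[-2,2],[-1,0]])
    = 2·(2·0 - 2·0) - 1·(-2·0 - 2·-1) + 1·(-2·0 - 2·-1)
    = 2·0 - 1·2 + 1·2
    = 0 + -2 + 2 = 0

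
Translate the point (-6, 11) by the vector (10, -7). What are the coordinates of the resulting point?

Translation by (10, -7) (homogeneous matrix [[1, 0, 10], [0, 1, -7], [0, 0, 1]]):
x' = -6 + 10 = 4
y' = 11 + -7 = 4
Result: (4, 4)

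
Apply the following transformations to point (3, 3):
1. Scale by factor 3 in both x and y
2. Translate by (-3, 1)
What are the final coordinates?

Step 1: Scale (3, 3) by 3 → (9, 9)
Step 2: Translate by (-3, 1) → (6, 10)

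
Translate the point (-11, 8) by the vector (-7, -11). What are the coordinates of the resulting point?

Translation by (-7, -11) (homogeneous matrix [[1, 0, -7], [0, 1, -11], [0, 0, 1]]):
x' = -11 + -7 = -18
y' = 8 + -11 = -3
Result: (-18, -3)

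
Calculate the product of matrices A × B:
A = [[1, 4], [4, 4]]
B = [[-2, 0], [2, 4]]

Matrix multiplication:
C[0][0] = 1×-2 + 4×2 = 6
C[0][1] = 1×0 + 4×4 = 16
C[1][0] = 4×-2 + 4×2 = 0
C[1][1] = 4×0 + 4×4 = 16
Result: [[6, 16], [0, 16]]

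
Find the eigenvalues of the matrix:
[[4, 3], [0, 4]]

Characteristic equation: det(A - λI) = 0
λ² - (trace)λ + (det) = 0
trace = 4 + 4 = 8, det = (4)(4) - (3)(0) = 16
λ² - (8)λ + (16) = 0
λ = (8 ± √((8)² - 4·(16))) / 2 = (8 ± √0) / 2
Solving: λ = 4, 4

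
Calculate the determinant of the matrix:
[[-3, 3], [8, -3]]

For a 2×2 matrix [[a, b], [c, d]], det = ad - bc
det = (-3)(-3) - (3)(8) = 9 - 24 = -15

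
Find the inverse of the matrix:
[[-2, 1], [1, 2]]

For [[a,b],[c,d]], inverse = (1/det)·[[d,-b],[-c,a]]
det = (-2)(2) - (1)(1) = -4 - 1 = -5
Inverse = (1/-5)·[[2, -1], [-1, -2]]
= [[-2/5, 1/5], [1/5, 2/5]]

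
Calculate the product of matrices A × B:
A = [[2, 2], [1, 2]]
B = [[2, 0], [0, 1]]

Matrix multiplication:
C[0][0] = 2×2 + 2×0 = 4
C[0][1] = 2×0 + 2×1 = 2
C[1][0] = 1×2 + 2×0 = 2
C[1][1] = 1×0 + 2×1 = 2
Result: [[4, 2], [2, 2]]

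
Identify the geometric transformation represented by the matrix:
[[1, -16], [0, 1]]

This matrix represents: horizontal shear with factor -16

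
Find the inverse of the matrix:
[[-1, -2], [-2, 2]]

For [[a,b],[c,d]], inverse = (1/det)·[[d,-b],[-c,a]]
det = (-1)(2) - (-2)(-2) = -2 - 4 = -6
Inverse = (1/-6)·[[2, 2], [2, -1]]
= [[-1/3, -1/3], [-1/3, 1/6]]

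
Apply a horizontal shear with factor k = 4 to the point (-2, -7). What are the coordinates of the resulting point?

Shear matrix for horizontal shear with factor k = 4:
[[1, 4], [0, 1]]
Result: (-2, -7) → (-30, -7)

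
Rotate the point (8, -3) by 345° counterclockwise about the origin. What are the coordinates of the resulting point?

Rotation matrix for 345°: [[cos 345°, -sin 345°], [sin 345°, cos 345°]] ≈ [[0.965926, 0.258819], [-0.258819, 0.965926]]
[[0.965926, 0.258819], [-0.258819, 0.965926]] × [8, -3]ᵀ ≈ [6.9509, -4.9683]ᵀ
Result: (6.9509, -4.9683)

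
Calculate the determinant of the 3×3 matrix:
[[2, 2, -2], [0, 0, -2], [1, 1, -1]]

Expansion along first row:
det = 2·det([[0,-2],[1,-1]]) - 2·det([[0,-2],[1,-1]]) + -2·det([[0,0],[1,1]])
    = 2·(0·-1 - -2·1) - 2·(0·-1 - -2·1) + -2·(0·1 - 0·1)
    = 2·2 - 2·2 + -2·0
    = 4 + -4 + 0 = 0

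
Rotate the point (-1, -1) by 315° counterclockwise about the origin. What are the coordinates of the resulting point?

Rotation matrix for 315°: [[cos 315°, -sin 315°], [sin 315°, cos 315°]] ≈ [[0.707107, 0.707107], [-0.707107, 0.707107]]
[[0.707107, 0.707107], [-0.707107, 0.707107]] × [-1, -1]ᵀ ≈ [-1.4142, 0]ᵀ
Result: (-1.4142, 0)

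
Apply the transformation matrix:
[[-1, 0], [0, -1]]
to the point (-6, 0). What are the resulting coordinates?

Matrix multiplication:
[[-1, 0], [0, -1]] × [-6, 0]ᵀ
= [(-1)(-6) + (0)(0), (0)(-6) + (-1)(0)]ᵀ
= [6, 0]ᵀ
Result: (6, 0)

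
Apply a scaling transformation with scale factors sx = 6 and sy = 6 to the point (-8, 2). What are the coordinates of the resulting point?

Scaling matrix:
[[6, 0], [0, 6]]
Result: (-8 × 6, 2 × 6) = (-48, 12)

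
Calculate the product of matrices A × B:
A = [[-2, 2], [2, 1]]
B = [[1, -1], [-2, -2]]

Matrix multiplication:
C[0][0] = -2×1 + 2×-2 = -6
C[0][1] = -2×-1 + 2×-2 = -2
C[1][0] = 2×1 + 1×-2 = 0
C[1][1] = 2×-1 + 1×-2 = -4
Result: [[-6, -2], [0, -4]]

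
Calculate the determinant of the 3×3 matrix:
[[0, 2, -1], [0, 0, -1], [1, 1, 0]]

Expansion along first row:
det = 0·det([[0,-1],[1,0]]) - 2·det([[0,-1],[1,0]]) + -1·det([[0,0],[1,1]])
    = 0·(0·0 - -1·1) - 2·(0·0 - -1·1) + -1·(0·1 - 0·1)
    = 0·1 - 2·1 + -1·0
    = 0 + -2 + 0 = -2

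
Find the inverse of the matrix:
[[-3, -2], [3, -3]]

For [[a,b],[c,d]], inverse = (1/det)·[[d,-b],[-c,a]]
det = (-3)(-3) - (-2)(3) = 9 - -6 = 15
Inverse = (1/15)·[[-3, 2], [-3, -3]]
= [[-1/5, 2/15], [-1/5, -1/5]]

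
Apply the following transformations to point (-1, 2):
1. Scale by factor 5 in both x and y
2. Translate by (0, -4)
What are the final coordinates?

Step 1: Scale (-1, 2) by 5 → (-5, 10)
Step 2: Translate by (0, -4) → (-5, 6)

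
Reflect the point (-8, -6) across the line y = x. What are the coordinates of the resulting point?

Reflection across line y = x: (-8, -6) → (-6, -8)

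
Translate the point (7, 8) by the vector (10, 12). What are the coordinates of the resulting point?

Translation by (10, 12) (homogeneous matrix [[1, 0, 10], [0, 1, 12], [0, 0, 1]]):
x' = 7 + 10 = 17
y' = 8 + 12 = 20
Result: (17, 20)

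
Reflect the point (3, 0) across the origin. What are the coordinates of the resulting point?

Reflection across origin: (3, 0) → (-3, 0)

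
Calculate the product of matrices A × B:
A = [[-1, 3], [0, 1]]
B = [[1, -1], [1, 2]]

Matrix multiplication:
C[0][0] = -1×1 + 3×1 = 2
C[0][1] = -1×-1 + 3×2 = 7
C[1][0] = 0×1 + 1×1 = 1
C[1][1] = 0×-1 + 1×2 = 2
Result: [[2, 7], [1, 2]]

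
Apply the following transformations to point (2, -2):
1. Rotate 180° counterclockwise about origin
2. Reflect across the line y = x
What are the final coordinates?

Step 1: Rotate 180° → (-2, 2)
Step 2: Reflect across line y = x → (2, -2)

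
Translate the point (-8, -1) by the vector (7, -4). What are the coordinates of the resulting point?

Translation by (7, -4) (homogeneous matrix [[1, 0, 7], [0, 1, -4], [0, 0, 1]]):
x' = -8 + 7 = -1
y' = -1 + -4 = -5
Result: (-1, -5)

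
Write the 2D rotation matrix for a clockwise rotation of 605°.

Rotation matrix formula: [[cos θ, -sin θ], [sin θ, cos θ]]
A clockwise rotation by 605° is equivalent to a counterclockwise rotation by -605°.
For θ = -605°:
cos(-605°) = -0.4226
sin(-605°) = 0.9063
Result: [[-0.4226, -0.9063], [0.9063, -0.4226]]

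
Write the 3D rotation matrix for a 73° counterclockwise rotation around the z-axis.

Rotation matrix for counterclockwise 73° around z-axis:
cos(73°) = 0.2924, sin(73°) = 0.9563
Result: [[0.2924, -0.9563, 0], [0.9563, 0.2924, 0], [0, 0, 1]]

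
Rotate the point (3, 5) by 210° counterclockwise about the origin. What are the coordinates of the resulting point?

Rotation matrix for 210°: [[cos 210°, -sin 210°], [sin 210°, cos 210°]] ≈ [[-0.866025, 0.500000], [-0.500000, -0.866025]]
[[-0.866025, 0.500000], [-0.500000, -0.866025]] × [3, 5]ᵀ ≈ [-0.0981, -5.8301]ᵀ
Result: (-0.0981, -5.8301)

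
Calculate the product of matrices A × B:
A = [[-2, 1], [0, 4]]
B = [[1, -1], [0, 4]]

Matrix multiplication:
C[0][0] = -2×1 + 1×0 = -2
C[0][1] = -2×-1 + 1×4 = 6
C[1][0] = 0×1 + 4×0 = 0
C[1][1] = 0×-1 + 4×4 = 16
Result: [[-2, 6], [0, 16]]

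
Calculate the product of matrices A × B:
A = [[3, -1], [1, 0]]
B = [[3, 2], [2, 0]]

Matrix multiplication:
C[0][0] = 3×3 + -1×2 = 7
C[0][1] = 3×2 + -1×0 = 6
C[1][0] = 1×3 + 0×2 = 3
C[1][1] = 1×2 + 0×0 = 2
Result: [[7, 6], [3, 2]]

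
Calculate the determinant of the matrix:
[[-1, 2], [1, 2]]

For a 2×2 matrix [[a, b], [c, d]], det = ad - bc
det = (-1)(2) - (2)(1) = -2 - 2 = -4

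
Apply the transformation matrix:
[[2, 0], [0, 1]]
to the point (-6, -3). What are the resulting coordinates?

Matrix multiplication:
[[2, 0], [0, 1]] × [-6, -3]ᵀ
= [(2)(-6) + (0)(-3), (0)(-6) + (1)(-3)]ᵀ
= [-12, -3]ᵀ
Result: (-12, -3)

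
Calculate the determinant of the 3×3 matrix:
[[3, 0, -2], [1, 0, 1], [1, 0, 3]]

Expansion along first row:
det = 3·det([[0,1],[0,3]]) - 0·det([[1,1],[1,3]]) + -2·det([[1,0],[1,0]])
    = 3·(0·3 - 1·0) - 0·(1·3 - 1·1) + -2·(1·0 - 0·1)
    = 3·0 - 0·2 + -2·0
    = 0 + 0 + 0 = 0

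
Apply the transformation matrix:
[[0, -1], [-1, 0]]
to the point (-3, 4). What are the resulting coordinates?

Matrix multiplication:
[[0, -1], [-1, 0]] × [-3, 4]ᵀ
= [(0)(-3) + (-1)(4), (-1)(-3) + (0)(4)]ᵀ
= [-4, 3]ᵀ
Result: (-4, 3)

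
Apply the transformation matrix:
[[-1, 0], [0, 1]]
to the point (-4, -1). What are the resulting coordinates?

Matrix multiplication:
[[-1, 0], [0, 1]] × [-4, -1]ᵀ
= [(-1)(-4) + (0)(-1), (0)(-4) + (1)(-1)]ᵀ
= [4, -1]ᵀ
Result: (4, -1)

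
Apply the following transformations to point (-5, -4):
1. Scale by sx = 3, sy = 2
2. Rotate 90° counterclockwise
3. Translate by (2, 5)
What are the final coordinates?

Step 1: Scale → (-15, -8)
Step 2: Rotate 90° → (8, -15)
Step 3: Translate → (10, -10)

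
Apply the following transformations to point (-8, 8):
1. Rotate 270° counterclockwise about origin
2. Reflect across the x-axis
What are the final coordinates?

Step 1: Rotate 270° → (8, 8)
Step 2: Reflect across x-axis → (8, -8)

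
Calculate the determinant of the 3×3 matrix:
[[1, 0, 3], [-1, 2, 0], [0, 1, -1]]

Expansion along first row:
det = 1·det([[2,0],[1,-1]]) - 0·det([[-1,0],[0,-1]]) + 3·det([[-1,2],[0,1]])
    = 1·(2·-1 - 0·1) - 0·(-1·-1 - 0·0) + 3·(-1·1 - 2·0)
    = 1·-2 - 0·1 + 3·-1
    = -2 + 0 + -3 = -5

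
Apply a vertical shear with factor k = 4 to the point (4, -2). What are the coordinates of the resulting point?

Shear matrix for vertical shear with factor k = 4:
[[1, 0], [4, 1]]
Result: (4, -2) → (4, 14)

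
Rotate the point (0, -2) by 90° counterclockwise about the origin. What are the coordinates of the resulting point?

Rotation matrix for 90°: [[cos 90°, -sin 90°], [sin 90°, cos 90°]] = [[0, -1], [1, 0]]
[[0, -1], [1, 0]] × [0, -2]ᵀ = [2, 0]ᵀ
Result: (2, 0)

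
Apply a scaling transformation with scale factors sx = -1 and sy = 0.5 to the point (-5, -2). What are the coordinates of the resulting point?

Scaling matrix:
[[-1, 0], [0, 0.50]]
Result: (-5 × -1, -2 × 0.5) = (5, -1)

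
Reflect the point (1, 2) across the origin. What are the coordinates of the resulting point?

Reflection across origin: (1, 2) → (-1, -2)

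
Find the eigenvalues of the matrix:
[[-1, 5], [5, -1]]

Characteristic equation: det(A - λI) = 0
λ² - (trace)λ + (det) = 0
trace = -1 + -1 = -2, det = (-1)(-1) - (5)(5) = -24
λ² - (-2)λ + (-24) = 0
λ = (-2 ± √((-2)² - 4·(-24))) / 2 = (-2 ± √100) / 2
Solving: λ = -6, 4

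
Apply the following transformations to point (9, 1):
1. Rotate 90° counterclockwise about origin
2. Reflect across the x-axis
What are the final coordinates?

Step 1: Rotate 90° → (-1, 9)
Step 2: Reflect across x-axis → (-1, -9)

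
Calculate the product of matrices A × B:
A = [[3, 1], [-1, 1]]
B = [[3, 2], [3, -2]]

Matrix multiplication:
C[0][0] = 3×3 + 1×3 = 12
C[0][1] = 3×2 + 1×-2 = 4
C[1][0] = -1×3 + 1×3 = 0
C[1][1] = -1×2 + 1×-2 = -4
Result: [[12, 4], [0, -4]]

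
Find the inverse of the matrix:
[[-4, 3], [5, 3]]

For [[a,b],[c,d]], inverse = (1/det)·[[d,-b],[-c,a]]
det = (-4)(3) - (3)(5) = -12 - 15 = -27
Inverse = (1/-27)·[[3, -3], [-5, -4]]
= [[-1/9, 1/9], [5/27, 4/27]]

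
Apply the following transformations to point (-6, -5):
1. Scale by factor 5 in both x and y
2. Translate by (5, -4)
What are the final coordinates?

Step 1: Scale (-6, -5) by 5 → (-30, -25)
Step 2: Translate by (5, -4) → (-25, -29)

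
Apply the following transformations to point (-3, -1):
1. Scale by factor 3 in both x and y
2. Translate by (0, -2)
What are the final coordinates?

Step 1: Scale (-3, -1) by 3 → (-9, -3)
Step 2: Translate by (0, -2) → (-9, -5)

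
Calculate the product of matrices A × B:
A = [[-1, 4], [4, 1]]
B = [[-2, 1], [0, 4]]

Matrix multiplication:
C[0][0] = -1×-2 + 4×0 = 2
C[0][1] = -1×1 + 4×4 = 15
C[1][0] = 4×-2 + 1×0 = -8
C[1][1] = 4×1 + 1×4 = 8
Result: [[2, 15], [-8, 8]]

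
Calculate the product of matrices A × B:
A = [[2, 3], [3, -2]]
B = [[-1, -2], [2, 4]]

Matrix multiplication:
C[0][0] = 2×-1 + 3×2 = 4
C[0][1] = 2×-2 + 3×4 = 8
C[1][0] = 3×-1 + -2×2 = -7
C[1][1] = 3×-2 + -2×4 = -14
Result: [[4, 8], [-7, -14]]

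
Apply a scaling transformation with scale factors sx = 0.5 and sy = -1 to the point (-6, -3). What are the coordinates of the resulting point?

Scaling matrix:
[[0.50, 0], [0, -1]]
Result: (-6 × 0.5, -3 × -1) = (-3, 3)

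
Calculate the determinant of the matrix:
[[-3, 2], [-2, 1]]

For a 2×2 matrix [[a, b], [c, d]], det = ad - bc
det = (-3)(1) - (2)(-2) = -3 - -4 = 1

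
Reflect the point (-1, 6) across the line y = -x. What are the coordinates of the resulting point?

Reflection across line y = -x: (-1, 6) → (-6, 1)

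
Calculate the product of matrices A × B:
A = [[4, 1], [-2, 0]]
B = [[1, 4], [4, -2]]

Matrix multiplication:
C[0][0] = 4×1 + 1×4 = 8
C[0][1] = 4×4 + 1×-2 = 14
C[1][0] = -2×1 + 0×4 = -2
C[1][1] = -2×4 + 0×-2 = -8
Result: [[8, 14], [-2, -8]]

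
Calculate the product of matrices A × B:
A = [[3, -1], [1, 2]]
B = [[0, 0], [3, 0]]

Matrix multiplication:
C[0][0] = 3×0 + -1×3 = -3
C[0][1] = 3×0 + -1×0 = 0
C[1][0] = 1×0 + 2×3 = 6
C[1][1] = 1×0 + 2×0 = 0
Result: [[-3, 0], [6, 0]]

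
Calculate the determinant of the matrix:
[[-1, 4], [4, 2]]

For a 2×2 matrix [[a, b], [c, d]], det = ad - bc
det = (-1)(2) - (4)(4) = -2 - 16 = -18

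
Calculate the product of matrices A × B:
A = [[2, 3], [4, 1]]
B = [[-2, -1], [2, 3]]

Matrix multiplication:
C[0][0] = 2×-2 + 3×2 = 2
C[0][1] = 2×-1 + 3×3 = 7
C[1][0] = 4×-2 + 1×2 = -6
C[1][1] = 4×-1 + 1×3 = -1
Result: [[2, 7], [-6, -1]]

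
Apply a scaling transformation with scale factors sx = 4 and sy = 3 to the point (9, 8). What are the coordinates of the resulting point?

Scaling matrix:
[[4, 0], [0, 3]]
Result: (9 × 4, 8 × 3) = (36, 24)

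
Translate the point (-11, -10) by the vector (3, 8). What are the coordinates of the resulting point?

Translation by (3, 8) (homogeneous matrix [[1, 0, 3], [0, 1, 8], [0, 0, 1]]):
x' = -11 + 3 = -8
y' = -10 + 8 = -2
Result: (-8, -2)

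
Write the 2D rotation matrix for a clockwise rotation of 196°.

Rotation matrix formula: [[cos θ, -sin θ], [sin θ, cos θ]]
A clockwise rotation by 196° is equivalent to a counterclockwise rotation by -196°.
For θ = -196°:
cos(-196°) = -0.9613
sin(-196°) = 0.2756
Result: [[-0.9613, -0.2756], [0.2756, -0.9613]]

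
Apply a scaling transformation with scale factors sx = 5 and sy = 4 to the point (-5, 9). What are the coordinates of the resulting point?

Scaling matrix:
[[5, 0], [0, 4]]
Result: (-5 × 5, 9 × 4) = (-25, 36)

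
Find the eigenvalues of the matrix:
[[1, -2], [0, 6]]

Characteristic equation: det(A - λI) = 0
λ² - (trace)λ + (det) = 0
trace = 1 + 6 = 7, det = (1)(6) - (-2)(0) = 6
λ² - (7)λ + (6) = 0
λ = (7 ± √((7)² - 4·(6))) / 2 = (7 ± √25) / 2
Solving: λ = 1, 6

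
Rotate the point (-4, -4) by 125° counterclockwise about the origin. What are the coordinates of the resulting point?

Rotation matrix for 125°: [[cos 125°, -sin 125°], [sin 125°, cos 125°]] ≈ [[-0.573576, -0.819152], [0.819152, -0.573576]]
[[-0.573576, -0.819152], [0.819152, -0.573576]] × [-4, -4]ᵀ ≈ [5.5709, -0.9823]ᵀ
Result: (5.5709, -0.9823)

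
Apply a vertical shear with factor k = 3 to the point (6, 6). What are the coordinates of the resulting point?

Shear matrix for vertical shear with factor k = 3:
[[1, 0], [3, 1]]
Result: (6, 6) → (6, 24)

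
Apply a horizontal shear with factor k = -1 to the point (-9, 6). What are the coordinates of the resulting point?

Shear matrix for horizontal shear with factor k = -1:
[[1, -1], [0, 1]]
Result: (-9, 6) → (-15, 6)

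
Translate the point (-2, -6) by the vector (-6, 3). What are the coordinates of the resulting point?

Translation by (-6, 3) (homogeneous matrix [[1, 0, -6], [0, 1, 3], [0, 0, 1]]):
x' = -2 + -6 = -8
y' = -6 + 3 = -3
Result: (-8, -3)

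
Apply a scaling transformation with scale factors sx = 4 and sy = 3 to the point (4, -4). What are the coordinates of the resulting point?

Scaling matrix:
[[4, 0], [0, 3]]
Result: (4 × 4, -4 × 3) = (16, -12)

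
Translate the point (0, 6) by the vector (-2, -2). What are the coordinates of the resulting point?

Translation by (-2, -2) (homogeneous matrix [[1, 0, -2], [0, 1, -2], [0, 0, 1]]):
x' = 0 + -2 = -2
y' = 6 + -2 = 4
Result: (-2, 4)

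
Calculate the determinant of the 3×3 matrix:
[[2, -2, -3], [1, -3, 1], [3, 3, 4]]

Expansion along first row:
det = 2·det([[-3,1],[3,4]]) - -2·det([[1,1],[3,4]]) + -3·det([[1,-3],[3,3]])
    = 2·(-3·4 - 1·3) - -2·(1·4 - 1·3) + -3·(1·3 - -3·3)
    = 2·-15 - -2·1 + -3·12
    = -30 + 2 + -36 = -64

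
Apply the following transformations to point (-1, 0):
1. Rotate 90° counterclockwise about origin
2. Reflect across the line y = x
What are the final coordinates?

Step 1: Rotate 90° → (0, -1)
Step 2: Reflect across line y = x → (-1, 0)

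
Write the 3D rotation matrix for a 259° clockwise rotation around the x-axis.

Rotation matrix for clockwise 259° around x-axis:
A clockwise rotation by 259° is a counterclockwise rotation by -259°.
cos(-259°) = -0.1908, sin(-259°) = 0.9816
Result: [[1, 0, 0], [0, -0.1908, -0.9816], [0, 0.9816, -0.1908]]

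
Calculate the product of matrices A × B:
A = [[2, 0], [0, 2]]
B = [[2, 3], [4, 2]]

Matrix multiplication:
C[0][0] = 2×2 + 0×4 = 4
C[0][1] = 2×3 + 0×2 = 6
C[1][0] = 0×2 + 2×4 = 8
C[1][1] = 0×3 + 2×2 = 4
Result: [[4, 6], [8, 4]]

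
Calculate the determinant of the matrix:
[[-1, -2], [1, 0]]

For a 2×2 matrix [[a, b], [c, d]], det = ad - bc
det = (-1)(0) - (-2)(1) = 0 - -2 = 2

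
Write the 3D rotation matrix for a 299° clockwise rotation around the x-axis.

Rotation matrix for clockwise 299° around x-axis:
A clockwise rotation by 299° is a counterclockwise rotation by -299°.
cos(-299°) = 0.4848, sin(-299°) = 0.8746
Result: [[1, 0, 0], [0, 0.4848, -0.8746], [0, 0.8746, 0.4848]]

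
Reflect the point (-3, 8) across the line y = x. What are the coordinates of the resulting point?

Reflection across line y = x: (-3, 8) → (8, -3)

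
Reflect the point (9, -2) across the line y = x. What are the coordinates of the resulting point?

Reflection across line y = x: (9, -2) → (-2, 9)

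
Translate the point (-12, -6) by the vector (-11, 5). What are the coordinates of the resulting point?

Translation by (-11, 5) (homogeneous matrix [[1, 0, -11], [0, 1, 5], [0, 0, 1]]):
x' = -12 + -11 = -23
y' = -6 + 5 = -1
Result: (-23, -1)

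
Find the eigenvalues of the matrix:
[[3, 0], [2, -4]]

Characteristic equation: det(A - λI) = 0
λ² - (trace)λ + (det) = 0
trace = 3 + -4 = -1, det = (3)(-4) - (0)(2) = -12
λ² - (-1)λ + (-12) = 0
λ = (-1 ± √((-1)² - 4·(-12))) / 2 = (-1 ± √49) / 2
Solving: λ = -4, 3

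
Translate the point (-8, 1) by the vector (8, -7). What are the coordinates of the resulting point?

Translation by (8, -7) (homogeneous matrix [[1, 0, 8], [0, 1, -7], [0, 0, 1]]):
x' = -8 + 8 = 0
y' = 1 + -7 = -6
Result: (0, -6)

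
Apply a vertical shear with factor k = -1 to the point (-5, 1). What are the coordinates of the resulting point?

Shear matrix for vertical shear with factor k = -1:
[[1, 0], [-1, 1]]
Result: (-5, 1) → (-5, 6)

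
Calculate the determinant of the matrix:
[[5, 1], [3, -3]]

For a 2×2 matrix [[a, b], [c, d]], det = ad - bc
det = (5)(-3) - (1)(3) = -15 - 3 = -18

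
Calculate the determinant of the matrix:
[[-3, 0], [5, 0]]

For a 2×2 matrix [[a, b], [c, d]], det = ad - bc
det = (-3)(0) - (0)(5) = 0 - 0 = 0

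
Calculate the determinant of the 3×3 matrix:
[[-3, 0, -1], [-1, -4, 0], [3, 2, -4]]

Expansion along first row:
det = -3·det([[-4,0],[2,-4]]) - 0·det([[-1,0],[3,-4]]) + -1·det([[-1,-4],[3,2]])
    = -3·(-4·-4 - 0·2) - 0·(-1·-4 - 0·3) + -1·(-1·2 - -4·3)
    = -3·16 - 0·4 + -1·10
    = -48 + 0 + -10 = -58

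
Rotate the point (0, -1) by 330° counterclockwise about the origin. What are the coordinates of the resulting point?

Rotation matrix for 330°: [[cos 330°, -sin 330°], [sin 330°, cos 330°]] ≈ [[0.866025, 0.500000], [-0.500000, 0.866025]]
[[0.866025, 0.500000], [-0.500000, 0.866025]] × [0, -1]ᵀ ≈ [-0.5000, -0.8660]ᵀ
Result: (-0.5000, -0.8660)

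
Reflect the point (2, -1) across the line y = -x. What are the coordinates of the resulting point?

Reflection across line y = -x: (2, -1) → (1, -2)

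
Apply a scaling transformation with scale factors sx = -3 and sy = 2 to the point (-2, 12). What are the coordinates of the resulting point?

Scaling matrix:
[[-3, 0], [0, 2]]
Result: (-2 × -3, 12 × 2) = (6, 24)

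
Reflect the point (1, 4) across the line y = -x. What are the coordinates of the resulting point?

Reflection across line y = -x: (1, 4) → (-4, -1)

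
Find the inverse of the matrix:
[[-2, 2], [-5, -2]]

For [[a,b],[c,d]], inverse = (1/det)·[[d,-b],[-c,a]]
det = (-2)(-2) - (2)(-5) = 4 - -10 = 14
Inverse = (1/14)·[[-2, -2], [5, -2]]
= [[-1/7, -1/7], [5/14, -1/7]]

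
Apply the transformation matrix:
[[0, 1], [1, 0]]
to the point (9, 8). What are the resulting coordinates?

Matrix multiplication:
[[0, 1], [1, 0]] × [9, 8]ᵀ
= [(0)(9) + (1)(8), (1)(9) + (0)(8)]ᵀ
= [8, 9]ᵀ
Result: (8, 9)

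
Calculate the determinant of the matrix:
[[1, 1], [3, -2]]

For a 2×2 matrix [[a, b], [c, d]], det = ad - bc
det = (1)(-2) - (1)(3) = -2 - 3 = -5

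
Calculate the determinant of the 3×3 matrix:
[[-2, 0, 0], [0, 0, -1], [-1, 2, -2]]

Expansion along first row:
det = -2·det([[0,-1],[2,-2]]) - 0·det([[0,-1],[-1,-2]]) + 0·det([[0,0],[-1,2]])
    = -2·(0·-2 - -1·2) - 0·(0·-2 - -1·-1) + 0·(0·2 - 0·-1)
    = -2·2 - 0·-1 + 0·0
    = -4 + 0 + 0 = -4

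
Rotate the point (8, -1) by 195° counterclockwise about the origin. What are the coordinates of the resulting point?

Rotation matrix for 195°: [[cos 195°, -sin 195°], [sin 195°, cos 195°]] ≈ [[-0.965926, 0.258819], [-0.258819, -0.965926]]
[[-0.965926, 0.258819], [-0.258819, -0.965926]] × [8, -1]ᵀ ≈ [-7.9862, -1.1046]ᵀ
Result: (-7.9862, -1.1046)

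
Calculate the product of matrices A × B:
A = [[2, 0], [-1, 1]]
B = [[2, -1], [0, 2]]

Matrix multiplication:
C[0][0] = 2×2 + 0×0 = 4
C[0][1] = 2×-1 + 0×2 = -2
C[1][0] = -1×2 + 1×0 = -2
C[1][1] = -1×-1 + 1×2 = 3
Result: [[4, -2], [-2, 3]]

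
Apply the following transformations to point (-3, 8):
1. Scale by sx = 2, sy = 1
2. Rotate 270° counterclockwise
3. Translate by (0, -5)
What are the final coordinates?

Step 1: Scale → (-6, 8)
Step 2: Rotate 270° → (8, 6)
Step 3: Translate → (8, 1)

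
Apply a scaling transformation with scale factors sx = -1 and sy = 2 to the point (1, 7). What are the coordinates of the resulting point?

Scaling matrix:
[[-1, 0], [0, 2]]
Result: (1 × -1, 7 × 2) = (-1, 14)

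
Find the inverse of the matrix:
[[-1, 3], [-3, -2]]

For [[a,b],[c,d]], inverse = (1/det)·[[d,-b],[-c,a]]
det = (-1)(-2) - (3)(-3) = 2 - -9 = 11
Inverse = (1/11)·[[-2, -3], [3, -1]]
= [[-2/11, -3/11], [3/11, -1/11]]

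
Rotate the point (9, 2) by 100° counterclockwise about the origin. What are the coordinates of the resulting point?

Rotation matrix for 100°: [[cos 100°, -sin 100°], [sin 100°, cos 100°]] ≈ [[-0.173648, -0.984808], [0.984808, -0.173648]]
[[-0.173648, -0.984808], [0.984808, -0.173648]] × [9, 2]ᵀ ≈ [-3.5324, 8.5160]ᵀ
Result: (-3.5324, 8.5160)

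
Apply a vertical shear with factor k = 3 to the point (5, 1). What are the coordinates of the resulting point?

Shear matrix for vertical shear with factor k = 3:
[[1, 0], [3, 1]]
Result: (5, 1) → (5, 16)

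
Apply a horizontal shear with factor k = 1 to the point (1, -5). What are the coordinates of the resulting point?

Shear matrix for horizontal shear with factor k = 1:
[[1, 1], [0, 1]]
Result: (1, -5) → (-4, -5)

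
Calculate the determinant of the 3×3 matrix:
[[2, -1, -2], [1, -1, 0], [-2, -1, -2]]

Expansion along first row:
det = 2·det([[-1,0],[-1,-2]]) - -1·det([[1,0],[-2,-2]]) + -2·det([[1,-1],[-2,-1]])
    = 2·(-1·-2 - 0·-1) - -1·(1·-2 - 0·-2) + -2·(1·-1 - -1·-2)
    = 2·2 - -1·-2 + -2·-3
    = 4 + -2 + 6 = 8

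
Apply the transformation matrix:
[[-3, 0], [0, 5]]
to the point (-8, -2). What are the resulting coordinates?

Matrix multiplication:
[[-3, 0], [0, 5]] × [-8, -2]ᵀ
= [(-3)(-8) + (0)(-2), (0)(-8) + (5)(-2)]ᵀ
= [24, -10]ᵀ
Result: (24, -10)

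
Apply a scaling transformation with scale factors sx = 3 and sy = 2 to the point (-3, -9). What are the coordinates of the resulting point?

Scaling matrix:
[[3, 0], [0, 2]]
Result: (-3 × 3, -9 × 2) = (-9, -18)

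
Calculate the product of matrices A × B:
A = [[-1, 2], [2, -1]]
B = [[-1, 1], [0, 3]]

Matrix multiplication:
C[0][0] = -1×-1 + 2×0 = 1
C[0][1] = -1×1 + 2×3 = 5
C[1][0] = 2×-1 + -1×0 = -2
C[1][1] = 2×1 + -1×3 = -1
Result: [[1, 5], [-2, -1]]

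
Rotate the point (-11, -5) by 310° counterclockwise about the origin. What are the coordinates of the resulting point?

Rotation matrix for 310°: [[cos 310°, -sin 310°], [sin 310°, cos 310°]] ≈ [[0.642788, 0.766044], [-0.766044, 0.642788]]
[[0.642788, 0.766044], [-0.766044, 0.642788]] × [-11, -5]ᵀ ≈ [-10.9009, 5.2126]ᵀ
Result: (-10.9009, 5.2126)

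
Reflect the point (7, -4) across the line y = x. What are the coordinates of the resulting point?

Reflection across line y = x: (7, -4) → (-4, 7)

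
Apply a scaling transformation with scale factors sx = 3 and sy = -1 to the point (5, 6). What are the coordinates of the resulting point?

Scaling matrix:
[[3, 0], [0, -1]]
Result: (5 × 3, 6 × -1) = (15, -6)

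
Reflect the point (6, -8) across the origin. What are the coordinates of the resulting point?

Reflection across origin: (6, -8) → (-6, 8)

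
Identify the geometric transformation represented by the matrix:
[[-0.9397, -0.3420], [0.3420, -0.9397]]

This matrix represents: rotation by 160° counterclockwise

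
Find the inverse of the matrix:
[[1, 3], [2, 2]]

For [[a,b],[c,d]], inverse = (1/det)·[[d,-b],[-c,a]]
det = (1)(2) - (3)(2) = 2 - 6 = -4
Inverse = (1/-4)·[[2, -3], [-2, 1]]
= [[-1/2, 3/4], [1/2, -1/4]]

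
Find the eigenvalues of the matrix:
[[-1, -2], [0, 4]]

Characteristic equation: det(A - λI) = 0
λ² - (trace)λ + (det) = 0
trace = -1 + 4 = 3, det = (-1)(4) - (-2)(0) = -4
λ² - (3)λ + (-4) = 0
λ = (3 ± √((3)² - 4·(-4))) / 2 = (3 ± √25) / 2
Solving: λ = -1, 4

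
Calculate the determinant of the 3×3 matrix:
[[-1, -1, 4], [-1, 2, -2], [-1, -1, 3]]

Expansion along first row:
det = -1·det([[2,-2],[-1,3]]) - -1·det([[-1,-2],[-1,3]]) + 4·det([[-1,2],[-1,-1]])
    = -1·(2·3 - -2·-1) - -1·(-1·3 - -2·-1) + 4·(-1·-1 - 2·-1)
    = -1·4 - -1·-5 + 4·3
    = -4 + -5 + 12 = 3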